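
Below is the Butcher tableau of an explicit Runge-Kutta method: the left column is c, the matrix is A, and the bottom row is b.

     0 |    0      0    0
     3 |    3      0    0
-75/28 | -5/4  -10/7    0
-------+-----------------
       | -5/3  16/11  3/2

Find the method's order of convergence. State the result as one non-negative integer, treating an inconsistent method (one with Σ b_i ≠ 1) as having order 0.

0

b = (-5/3, 16/11, 3/2)
c = (0, 3, -75/28)
Ac = (0, 0, -30/7)
Σ b_i: (-5/3)·1 + 16/11·1 + 3/2·1 = 85/66 ≠ 1 ⇒ order 0.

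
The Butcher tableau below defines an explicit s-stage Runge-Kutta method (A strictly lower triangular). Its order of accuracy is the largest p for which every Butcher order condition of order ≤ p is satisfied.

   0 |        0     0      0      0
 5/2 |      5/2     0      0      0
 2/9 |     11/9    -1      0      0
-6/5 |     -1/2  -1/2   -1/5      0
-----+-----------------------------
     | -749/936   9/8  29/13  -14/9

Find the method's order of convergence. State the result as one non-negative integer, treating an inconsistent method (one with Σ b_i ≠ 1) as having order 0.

1

b = (-749/936, 9/8, 29/13, -14/9)
c = (0, 5/2, 2/9, -6/5)
Ac = (0, 0, -5/2, -233/180)
Σ b_i: (-749/936)·1 + 9/8·1 + 29/13·1 + (-14/9)·1 = 1 ✓
b·c: 9/8·5/2 + 29/13·2/9 + (-14/9)·(-6/5) = 48437/9360 ≠ 1/2 ⇒ order 1.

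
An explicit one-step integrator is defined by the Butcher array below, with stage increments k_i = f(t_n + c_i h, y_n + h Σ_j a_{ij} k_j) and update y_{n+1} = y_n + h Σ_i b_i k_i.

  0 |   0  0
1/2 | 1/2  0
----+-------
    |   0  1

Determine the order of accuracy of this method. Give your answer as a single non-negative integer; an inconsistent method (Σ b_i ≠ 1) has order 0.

2

b = (0, 1)
c = (0, 1/2)
Σ b_i: 1·1 = 1 ✓
b·c: 1·1/2 = 1/2 ✓; 2 stages ⇒ order 2.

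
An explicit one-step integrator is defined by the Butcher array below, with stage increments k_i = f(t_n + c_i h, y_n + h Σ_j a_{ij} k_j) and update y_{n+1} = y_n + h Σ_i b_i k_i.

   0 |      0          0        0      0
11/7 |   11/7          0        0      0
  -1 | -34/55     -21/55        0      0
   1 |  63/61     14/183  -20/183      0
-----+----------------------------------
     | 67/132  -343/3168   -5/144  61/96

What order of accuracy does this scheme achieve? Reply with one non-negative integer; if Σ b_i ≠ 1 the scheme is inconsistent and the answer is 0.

4

b = (67/132, -343/3168, -5/144, 61/96)
c = (0, 11/7, -1, 1)
Ac = (0, 0, -3/5, 14/61)
Σ b_i: 67/132·1 + (-343/3168)·1 + (-5/144)·1 + 61/96·1 = 1 ✓
b·c: (-343/3168)·11/7 + (-5/144)·(-1) + 61/96·1 = 1/2 ✓
b·c²: (-343/3168)·121/49 + (-5/144)·1 + 61/96·1 = 1/3 ✓
b·Ac: (-5/144)·(-3/5) + 61/96·14/61 = 1/6 ✓
b·c³: (-343/3168)·1331/343 + (-5/144)·(-1) + 61/96·1 = 1/4 ✓
b·(c∘Ac): (-5/144)·3/5 + 61/96·14/61 = 1/8 ✓
b·Ac²: (-5/144)·(-33/35) + 61/96·34/427 = 1/12 ✓
b·A²c: 61/96·4/61 = 1/24 ✓; 4 stages ⇒ order 4.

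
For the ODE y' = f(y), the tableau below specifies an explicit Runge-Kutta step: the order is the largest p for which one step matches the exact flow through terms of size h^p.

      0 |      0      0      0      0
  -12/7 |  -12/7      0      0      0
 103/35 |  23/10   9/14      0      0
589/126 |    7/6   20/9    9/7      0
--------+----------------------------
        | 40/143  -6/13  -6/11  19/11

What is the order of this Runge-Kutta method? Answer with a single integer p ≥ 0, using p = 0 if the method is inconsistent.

1

b = (40/143, -6/13, -6/11, 19/11)
c = (0, -12/7, 103/35, 589/126)
Ac = (0, 0, -54/49, -19/735)
Σ b_i: 40/143·1 + (-6/13)·1 + (-6/11)·1 + 19/11·1 = 1 ✓
b·c: (-6/13)·(-12/7) + (-6/11)·103/35 + 19/11·589/126 = 654083/90090 ≠ 1/2 ⇒ order 1.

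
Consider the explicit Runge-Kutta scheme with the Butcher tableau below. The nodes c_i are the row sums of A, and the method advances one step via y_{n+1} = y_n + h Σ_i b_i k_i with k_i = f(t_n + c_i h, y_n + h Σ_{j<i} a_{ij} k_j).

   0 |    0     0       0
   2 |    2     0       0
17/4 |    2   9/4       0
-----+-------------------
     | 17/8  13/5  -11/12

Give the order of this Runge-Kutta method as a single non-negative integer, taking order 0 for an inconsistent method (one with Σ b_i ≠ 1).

b = (17/8, 13/5, -11/12)
c = (0, 2, 17/4)
Ac = (0, 0, 9/2)
Σ b_i: 17/8·1 + 13/5·1 + (-11/12)·1 = 457/120 ≠ 1 ⇒ order 0.

0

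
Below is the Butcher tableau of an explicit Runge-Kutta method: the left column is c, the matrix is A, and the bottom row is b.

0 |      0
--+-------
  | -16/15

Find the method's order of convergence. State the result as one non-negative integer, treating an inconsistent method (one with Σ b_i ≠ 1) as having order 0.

b = (-16/15)
c = (0)
Σ b_i: (-16/15)·1 = -16/15 ≠ 1 ⇒ order 0.

0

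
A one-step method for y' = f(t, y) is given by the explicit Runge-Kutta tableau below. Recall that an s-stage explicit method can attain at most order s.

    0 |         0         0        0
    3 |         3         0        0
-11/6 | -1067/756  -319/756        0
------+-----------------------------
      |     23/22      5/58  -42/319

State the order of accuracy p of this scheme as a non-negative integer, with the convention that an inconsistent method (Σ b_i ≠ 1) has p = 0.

3

b = (23/22, 5/58, -42/319)
c = (0, 3, -11/6)
Ac = (0, 0, -319/252)
Σ b_i: 23/22·1 + 5/58·1 + (-42/319)·1 = 1 ✓
b·c: 5/58·3 + (-42/319)·(-11/6) = 1/2 ✓
b·c²: 5/58·9 + (-42/319)·121/36 = 1/3 ✓
b·Ac: (-42/319)·(-319/252) = 1/6 ✓; 3 stages ⇒ order 3.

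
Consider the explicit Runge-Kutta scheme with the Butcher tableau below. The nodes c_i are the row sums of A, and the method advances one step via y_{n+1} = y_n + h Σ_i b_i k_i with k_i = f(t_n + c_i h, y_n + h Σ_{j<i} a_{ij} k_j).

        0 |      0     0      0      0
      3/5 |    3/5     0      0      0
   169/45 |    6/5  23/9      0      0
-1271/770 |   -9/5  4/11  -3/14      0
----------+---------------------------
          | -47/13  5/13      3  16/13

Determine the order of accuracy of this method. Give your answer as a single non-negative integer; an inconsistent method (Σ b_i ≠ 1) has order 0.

1

b = (-47/13, 5/13, 3, 16/13)
c = (0, 3/5, 169/45, -1271/770)
Ac = (0, 0, 23/15, -271/462)
Σ b_i: (-47/13)·1 + 5/13·1 + 3·1 + 16/13·1 = 1 ✓
b·c: 5/13·3/5 + 3·169/45 + 16/13·(-1271/770) = 28426/3003 ≠ 1/2 ⇒ order 1.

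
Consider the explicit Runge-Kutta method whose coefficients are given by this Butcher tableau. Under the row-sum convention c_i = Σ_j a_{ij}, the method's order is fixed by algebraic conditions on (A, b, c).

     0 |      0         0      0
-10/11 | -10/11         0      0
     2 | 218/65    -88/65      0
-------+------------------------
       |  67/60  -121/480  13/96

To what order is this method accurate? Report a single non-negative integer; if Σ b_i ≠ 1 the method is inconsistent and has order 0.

b = (67/60, -121/480, 13/96)
c = (0, -10/11, 2)
Ac = (0, 0, 16/13)
Σ b_i: 67/60·1 + (-121/480)·1 + 13/96·1 = 1 ✓
b·c: (-121/480)·(-10/11) + 13/96·2 = 1/2 ✓
b·c²: (-121/480)·100/121 + 13/96·4 = 1/3 ✓
b·Ac: 13/96·16/13 = 1/6 ✓; 3 stages ⇒ order 3.

3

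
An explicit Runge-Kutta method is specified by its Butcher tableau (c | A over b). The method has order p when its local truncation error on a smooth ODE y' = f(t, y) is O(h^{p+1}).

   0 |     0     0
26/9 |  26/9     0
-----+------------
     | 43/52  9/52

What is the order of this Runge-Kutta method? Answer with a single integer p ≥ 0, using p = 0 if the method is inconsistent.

2

b = (43/52, 9/52)
c = (0, 26/9)
Σ b_i: 43/52·1 + 9/52·1 = 1 ✓
b·c: 9/52·26/9 = 1/2 ✓; 2 stages ⇒ order 2.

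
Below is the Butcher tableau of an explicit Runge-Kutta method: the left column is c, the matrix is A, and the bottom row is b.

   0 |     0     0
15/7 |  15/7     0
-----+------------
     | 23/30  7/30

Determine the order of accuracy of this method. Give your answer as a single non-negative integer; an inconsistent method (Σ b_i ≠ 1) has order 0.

b = (23/30, 7/30)
c = (0, 15/7)
Σ b_i: 23/30·1 + 7/30·1 = 1 ✓
b·c: 7/30·15/7 = 1/2 ✓; 2 stages ⇒ order 2.

2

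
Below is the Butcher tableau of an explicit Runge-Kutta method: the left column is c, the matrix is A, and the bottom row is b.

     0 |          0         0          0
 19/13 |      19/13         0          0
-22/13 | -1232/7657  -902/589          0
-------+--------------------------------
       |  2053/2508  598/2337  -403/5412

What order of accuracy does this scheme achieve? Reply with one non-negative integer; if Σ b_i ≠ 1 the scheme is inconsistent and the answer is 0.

b = (2053/2508, 598/2337, -403/5412)
c = (0, 19/13, -22/13)
Ac = (0, 0, -902/403)
Σ b_i: 2053/2508·1 + 598/2337·1 + (-403/5412)·1 = 1 ✓
b·c: 598/2337·19/13 + (-403/5412)·(-22/13) = 1/2 ✓
b·c²: 598/2337·361/169 + (-403/5412)·484/169 = 1/3 ✓
b·Ac: (-403/5412)·(-902/403) = 1/6 ✓; 3 stages ⇒ order 3.

3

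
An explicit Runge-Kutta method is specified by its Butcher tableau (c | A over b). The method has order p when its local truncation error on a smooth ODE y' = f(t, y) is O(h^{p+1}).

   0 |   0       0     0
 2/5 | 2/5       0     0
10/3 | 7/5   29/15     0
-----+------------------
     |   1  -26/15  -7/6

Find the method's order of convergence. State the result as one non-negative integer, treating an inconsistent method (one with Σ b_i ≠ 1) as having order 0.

b = (1, -26/15, -7/6)
c = (0, 2/5, 10/3)
Ac = (0, 0, 58/75)
Σ b_i: 1·1 + (-26/15)·1 + (-7/6)·1 = -19/10 ≠ 1 ⇒ order 0.

0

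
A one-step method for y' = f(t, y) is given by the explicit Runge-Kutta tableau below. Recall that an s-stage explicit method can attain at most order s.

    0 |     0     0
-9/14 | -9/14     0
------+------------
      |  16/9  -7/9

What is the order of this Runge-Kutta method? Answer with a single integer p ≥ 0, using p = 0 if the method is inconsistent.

b = (16/9, -7/9)
c = (0, -9/14)
Σ b_i: 16/9·1 + (-7/9)·1 = 1 ✓
b·c: (-7/9)·(-9/14) = 1/2 ✓; 2 stages ⇒ order 2.

2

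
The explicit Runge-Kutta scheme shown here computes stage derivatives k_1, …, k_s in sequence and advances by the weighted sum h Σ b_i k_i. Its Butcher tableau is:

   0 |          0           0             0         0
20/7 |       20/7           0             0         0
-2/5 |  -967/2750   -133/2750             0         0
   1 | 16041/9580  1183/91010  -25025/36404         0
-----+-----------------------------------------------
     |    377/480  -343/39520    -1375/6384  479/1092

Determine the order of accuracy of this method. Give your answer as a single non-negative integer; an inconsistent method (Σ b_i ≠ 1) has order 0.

b = (377/480, -343/39520, -1375/6384, 479/1092)
c = (0, 20/7, -2/5, 1)
Ac = (0, 0, -38/275, 299/958)
Σ b_i: 377/480·1 + (-343/39520)·1 + (-1375/6384)·1 + 479/1092·1 = 1 ✓
b·c: (-343/39520)·20/7 + (-1375/6384)·(-2/5) + 479/1092·1 = 1/2 ✓
b·c²: (-343/39520)·400/49 + (-1375/6384)·4/25 + 479/1092·1 = 1/3 ✓
b·Ac: (-1375/6384)·(-38/275) + 479/1092·299/958 = 1/6 ✓
b·c³: (-343/39520)·8000/343 + (-1375/6384)·(-8/125) + 479/1092·1 = 1/4 ✓
b·(c∘Ac): (-1375/6384)·76/1375 + 479/1092·299/958 = 1/8 ✓
b·Ac²: (-1375/6384)·(-152/385) + 479/1092·(-13/3353) = 1/12 ✓
b·A²c: 479/1092·91/958 = 1/24 ✓; 4 stages ⇒ order 4.

4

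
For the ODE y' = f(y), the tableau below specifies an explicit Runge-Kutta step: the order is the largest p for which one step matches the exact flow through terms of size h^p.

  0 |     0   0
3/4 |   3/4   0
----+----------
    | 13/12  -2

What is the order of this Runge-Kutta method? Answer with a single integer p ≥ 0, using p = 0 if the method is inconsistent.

b = (13/12, -2)
c = (0, 3/4)
Σ b_i: 13/12·1 + (-2)·1 = -11/12 ≠ 1 ⇒ order 0.

0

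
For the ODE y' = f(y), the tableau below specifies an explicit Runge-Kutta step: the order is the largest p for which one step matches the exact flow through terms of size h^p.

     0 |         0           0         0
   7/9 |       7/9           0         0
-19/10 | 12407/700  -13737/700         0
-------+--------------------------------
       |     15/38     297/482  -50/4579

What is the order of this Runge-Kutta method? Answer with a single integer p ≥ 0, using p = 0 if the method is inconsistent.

3

b = (15/38, 297/482, -50/4579)
c = (0, 7/9, -19/10)
Ac = (0, 0, -4579/300)
Σ b_i: 15/38·1 + 297/482·1 + (-50/4579)·1 = 1 ✓
b·c: 297/482·7/9 + (-50/4579)·(-19/10) = 1/2 ✓
b·c²: 297/482·49/81 + (-50/4579)·361/100 = 1/3 ✓
b·Ac: (-50/4579)·(-4579/300) = 1/6 ✓; 3 stages ⇒ order 3.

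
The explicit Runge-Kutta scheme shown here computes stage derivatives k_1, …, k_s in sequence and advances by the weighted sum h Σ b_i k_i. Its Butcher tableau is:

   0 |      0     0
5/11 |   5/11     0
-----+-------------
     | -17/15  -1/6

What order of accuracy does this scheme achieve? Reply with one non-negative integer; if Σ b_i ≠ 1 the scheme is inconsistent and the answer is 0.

b = (-17/15, -1/6)
c = (0, 5/11)
Σ b_i: (-17/15)·1 + (-1/6)·1 = -13/10 ≠ 1 ⇒ order 0.

0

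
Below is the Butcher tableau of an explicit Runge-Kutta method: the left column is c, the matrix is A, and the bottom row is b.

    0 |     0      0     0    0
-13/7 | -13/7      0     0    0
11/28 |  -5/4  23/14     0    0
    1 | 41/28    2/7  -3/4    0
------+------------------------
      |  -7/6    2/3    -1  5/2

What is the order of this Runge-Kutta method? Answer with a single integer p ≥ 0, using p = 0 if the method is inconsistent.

b = (-7/6, 2/3, -1, 5/2)
c = (0, -13/7, 11/28, 1)
Ac = (0, 0, -299/98, -647/784)
Σ b_i: (-7/6)·1 + 2/3·1 + (-1)·1 + 5/2·1 = 1 ✓
b·c: 2/3·(-13/7) + (-1)·11/28 + 5/2·1 = 73/84 ≠ 1/2 ⇒ order 1.

1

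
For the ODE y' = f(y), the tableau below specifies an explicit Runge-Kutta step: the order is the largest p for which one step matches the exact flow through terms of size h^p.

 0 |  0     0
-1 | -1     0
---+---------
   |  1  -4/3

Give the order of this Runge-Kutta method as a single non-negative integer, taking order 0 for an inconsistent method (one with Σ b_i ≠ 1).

b = (1, -4/3)
c = (0, -1)
Σ b_i: 1·1 + (-4/3)·1 = -1/3 ≠ 1 ⇒ order 0.

0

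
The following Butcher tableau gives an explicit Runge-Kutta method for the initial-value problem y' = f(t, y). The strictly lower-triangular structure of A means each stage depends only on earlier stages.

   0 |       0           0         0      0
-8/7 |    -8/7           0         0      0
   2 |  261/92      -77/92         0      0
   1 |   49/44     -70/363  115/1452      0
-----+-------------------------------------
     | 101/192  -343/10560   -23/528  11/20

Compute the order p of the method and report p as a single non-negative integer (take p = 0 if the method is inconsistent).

4

b = (101/192, -343/10560, -23/528, 11/20)
c = (0, -8/7, 2, 1)
Ac = (0, 0, 22/23, 25/66)
Σ b_i: 101/192·1 + (-343/10560)·1 + (-23/528)·1 + 11/20·1 = 1 ✓
b·c: (-343/10560)·(-8/7) + (-23/528)·2 + 11/20·1 = 1/2 ✓
b·c²: (-343/10560)·64/49 + (-23/528)·4 + 11/20·1 = 1/3 ✓
b·Ac: (-23/528)·22/23 + 11/20·25/66 = 1/6 ✓
b·c³: (-343/10560)·(-512/343) + (-23/528)·8 + 11/20·1 = 1/4 ✓
b·(c∘Ac): (-23/528)·44/23 + 11/20·25/66 = 1/8 ✓
b·Ac²: (-23/528)·(-176/161) + 11/20·5/77 = 1/12 ✓
b·A²c: 11/20·5/66 = 1/24 ✓; 4 stages ⇒ order 4.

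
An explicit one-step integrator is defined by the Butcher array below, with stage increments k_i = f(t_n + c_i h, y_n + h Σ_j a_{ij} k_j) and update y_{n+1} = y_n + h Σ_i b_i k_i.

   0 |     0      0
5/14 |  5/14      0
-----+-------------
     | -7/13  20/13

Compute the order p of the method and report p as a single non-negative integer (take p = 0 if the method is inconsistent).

b = (-7/13, 20/13)
c = (0, 5/14)
Σ b_i: (-7/13)·1 + 20/13·1 = 1 ✓
b·c: 20/13·5/14 = 50/91 ≠ 1/2 ⇒ order 1.

1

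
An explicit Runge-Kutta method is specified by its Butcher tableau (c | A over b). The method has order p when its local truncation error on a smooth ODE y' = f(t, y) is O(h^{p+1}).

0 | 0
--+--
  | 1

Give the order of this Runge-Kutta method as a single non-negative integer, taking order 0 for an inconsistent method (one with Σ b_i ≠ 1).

1

b = (1)
c = (0)
Σ b_i: 1·1 = 1 ✓; 1 stage ⇒ order 1.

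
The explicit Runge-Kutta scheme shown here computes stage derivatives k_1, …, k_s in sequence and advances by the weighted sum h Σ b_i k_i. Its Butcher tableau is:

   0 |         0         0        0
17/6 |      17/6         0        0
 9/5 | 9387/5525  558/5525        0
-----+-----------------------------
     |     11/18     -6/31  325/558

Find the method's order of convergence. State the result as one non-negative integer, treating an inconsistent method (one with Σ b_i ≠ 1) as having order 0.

3

b = (11/18, -6/31, 325/558)
c = (0, 17/6, 9/5)
Ac = (0, 0, 93/325)
Σ b_i: 11/18·1 + (-6/31)·1 + 325/558·1 = 1 ✓
b·c: (-6/31)·17/6 + 325/558·9/5 = 1/2 ✓
b·c²: (-6/31)·289/36 + 325/558·81/25 = 1/3 ✓
b·Ac: 325/558·93/325 = 1/6 ✓; 3 stages ⇒ order 3.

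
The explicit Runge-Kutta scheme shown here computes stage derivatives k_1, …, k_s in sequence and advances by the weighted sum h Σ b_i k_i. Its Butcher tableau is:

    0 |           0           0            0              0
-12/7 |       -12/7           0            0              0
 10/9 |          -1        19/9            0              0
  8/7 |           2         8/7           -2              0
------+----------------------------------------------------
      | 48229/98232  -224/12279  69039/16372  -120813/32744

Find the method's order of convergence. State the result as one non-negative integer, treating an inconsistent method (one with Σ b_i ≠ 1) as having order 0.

3

b = (48229/98232, -224/12279, 69039/16372, -120813/32744)
c = (0, -12/7, 10/9, 8/7)
Ac = (0, 0, -76/21, -1844/441)
Σ b_i: 48229/98232·1 + (-224/12279)·1 + 69039/16372·1 + (-120813/32744)·1 = 1 ✓
b·c: (-224/12279)·(-12/7) + 69039/16372·10/9 + (-120813/32744)·8/7 = 1/2 ✓
b·c²: (-224/12279)·144/49 + 69039/16372·100/81 + (-120813/32744)·64/49 = 1/3 ✓
b·Ac: 69039/16372·(-76/21) + (-120813/32744)·(-1844/441) = 1/6 ✓
b·c³: (-224/12279)·(-1728/343) + 69039/16372·1000/729 + (-120813/32744)·512/343 = 1997362/5415039 ≠ 1/4 ⇒ order 3.
b·(c∘Ac): 69039/16372·(-760/189) + (-120813/32744)·(-14752/3087) = 406102/601671 ≠ 1/8
b·Ac²: 69039/16372·304/49 + (-120813/32744)·24712/27783 = 17699573/773577 ≠ 1/12
b·A²c: (-120813/32744)·152/21 = -109307/4093 ≠ 1/24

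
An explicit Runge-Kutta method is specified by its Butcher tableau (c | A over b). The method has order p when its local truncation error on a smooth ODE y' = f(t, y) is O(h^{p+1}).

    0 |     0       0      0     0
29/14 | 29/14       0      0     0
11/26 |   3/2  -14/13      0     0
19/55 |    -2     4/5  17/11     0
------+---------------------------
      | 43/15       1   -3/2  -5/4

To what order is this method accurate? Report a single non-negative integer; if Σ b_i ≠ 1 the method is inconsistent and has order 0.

0

b = (43/15, 1, -3/2, -5/4)
c = (0, 29/14, 11/26, 19/55)
Ac = (0, 0, -29/13, 2103/910)
Σ b_i: 43/15·1 + 1·1 + (-3/2)·1 + (-5/4)·1 = 67/60 ≠ 1 ⇒ order 0.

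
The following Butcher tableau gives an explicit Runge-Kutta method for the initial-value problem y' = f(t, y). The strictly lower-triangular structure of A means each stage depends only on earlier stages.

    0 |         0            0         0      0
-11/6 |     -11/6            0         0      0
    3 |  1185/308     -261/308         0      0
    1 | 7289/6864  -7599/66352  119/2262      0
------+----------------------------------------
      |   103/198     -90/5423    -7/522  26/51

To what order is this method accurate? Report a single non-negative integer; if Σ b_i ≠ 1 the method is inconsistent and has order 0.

4

b = (103/198, -90/5423, -7/522, 26/51)
c = (0, -11/6, 3, 1)
Ac = (0, 0, 87/56, 153/416)
Σ b_i: 103/198·1 + (-90/5423)·1 + (-7/522)·1 + 26/51·1 = 1 ✓
b·c: (-90/5423)·(-11/6) + (-7/522)·3 + 26/51·1 = 1/2 ✓
b·c²: (-90/5423)·121/36 + (-7/522)·9 + 26/51·1 = 1/3 ✓
b·Ac: (-7/522)·87/56 + 26/51·153/416 = 1/6 ✓
b·c³: (-90/5423)·(-1331/216) + (-7/522)·27 + 26/51·1 = 1/4 ✓
b·(c∘Ac): (-7/522)·261/56 + 26/51·153/416 = 1/8 ✓
b·Ac²: (-7/522)·(-319/112) + 26/51·17/192 = 1/12 ✓
b·A²c: 26/51·17/208 = 1/24 ✓; 4 stages ⇒ order 4.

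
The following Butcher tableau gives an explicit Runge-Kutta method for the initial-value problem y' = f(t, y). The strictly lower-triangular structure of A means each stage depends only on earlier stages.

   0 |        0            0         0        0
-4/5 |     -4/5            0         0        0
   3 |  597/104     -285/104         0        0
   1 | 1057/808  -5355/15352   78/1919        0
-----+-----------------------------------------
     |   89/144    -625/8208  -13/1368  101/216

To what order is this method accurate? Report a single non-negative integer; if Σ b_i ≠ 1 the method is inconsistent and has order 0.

4

b = (89/144, -625/8208, -13/1368, 101/216)
c = (0, -4/5, 3, 1)
Ac = (0, 0, 57/26, 81/202)
Σ b_i: 89/144·1 + (-625/8208)·1 + (-13/1368)·1 + 101/216·1 = 1 ✓
b·c: (-625/8208)·(-4/5) + (-13/1368)·3 + 101/216·1 = 1/2 ✓
b·c²: (-625/8208)·16/25 + (-13/1368)·9 + 101/216·1 = 1/3 ✓
b·Ac: (-13/1368)·57/26 + 101/216·81/202 = 1/6 ✓
b·c³: (-625/8208)·(-64/125) + (-13/1368)·27 + 101/216·1 = 1/4 ✓
b·(c∘Ac): (-13/1368)·171/26 + 101/216·81/202 = 1/8 ✓
b·Ac²: (-13/1368)·(-114/65) + 101/216·72/505 = 1/12 ✓
b·A²c: 101/216·9/101 = 1/24 ✓; 4 stages ⇒ order 4.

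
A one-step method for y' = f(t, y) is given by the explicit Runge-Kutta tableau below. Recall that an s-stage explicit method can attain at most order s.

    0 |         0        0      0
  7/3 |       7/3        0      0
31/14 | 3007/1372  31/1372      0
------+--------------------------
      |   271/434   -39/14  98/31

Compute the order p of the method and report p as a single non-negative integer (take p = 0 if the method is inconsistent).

b = (271/434, -39/14, 98/31)
c = (0, 7/3, 31/14)
Ac = (0, 0, 31/588)
Σ b_i: 271/434·1 + (-39/14)·1 + 98/31·1 = 1 ✓
b·c: (-39/14)·7/3 + 98/31·31/14 = 1/2 ✓
b·c²: (-39/14)·49/9 + 98/31·961/196 = 1/3 ✓
b·Ac: 98/31·31/588 = 1/6 ✓; 3 stages ⇒ order 3.

3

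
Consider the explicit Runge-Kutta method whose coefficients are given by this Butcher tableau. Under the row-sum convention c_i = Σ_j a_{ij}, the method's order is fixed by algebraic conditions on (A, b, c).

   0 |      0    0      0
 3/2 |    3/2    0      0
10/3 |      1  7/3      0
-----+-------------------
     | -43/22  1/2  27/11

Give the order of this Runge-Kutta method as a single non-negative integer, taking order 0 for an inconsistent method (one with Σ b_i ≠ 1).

1

b = (-43/22, 1/2, 27/11)
c = (0, 3/2, 10/3)
Ac = (0, 0, 7/2)
Σ b_i: (-43/22)·1 + 1/2·1 + 27/11·1 = 1 ✓
b·c: 1/2·3/2 + 27/11·10/3 = 393/44 ≠ 1/2 ⇒ order 1.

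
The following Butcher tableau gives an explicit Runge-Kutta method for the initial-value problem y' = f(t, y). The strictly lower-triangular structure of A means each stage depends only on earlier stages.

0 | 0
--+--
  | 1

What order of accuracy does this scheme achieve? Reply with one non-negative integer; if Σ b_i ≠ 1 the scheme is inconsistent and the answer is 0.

b = (1)
c = (0)
Σ b_i: 1·1 = 1 ✓; 1 stage ⇒ order 1.

1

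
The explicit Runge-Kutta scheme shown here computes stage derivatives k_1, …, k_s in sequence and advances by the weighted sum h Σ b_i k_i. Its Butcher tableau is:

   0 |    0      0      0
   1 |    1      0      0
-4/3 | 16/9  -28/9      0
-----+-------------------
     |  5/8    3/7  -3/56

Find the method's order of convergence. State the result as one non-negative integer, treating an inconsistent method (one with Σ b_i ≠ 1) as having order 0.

b = (5/8, 3/7, -3/56)
c = (0, 1, -4/3)
Ac = (0, 0, -28/9)
Σ b_i: 5/8·1 + 3/7·1 + (-3/56)·1 = 1 ✓
b·c: 3/7·1 + (-3/56)·(-4/3) = 1/2 ✓
b·c²: 3/7·1 + (-3/56)·16/9 = 1/3 ✓
b·Ac: (-3/56)·(-28/9) = 1/6 ✓; 3 stages ⇒ order 3.

3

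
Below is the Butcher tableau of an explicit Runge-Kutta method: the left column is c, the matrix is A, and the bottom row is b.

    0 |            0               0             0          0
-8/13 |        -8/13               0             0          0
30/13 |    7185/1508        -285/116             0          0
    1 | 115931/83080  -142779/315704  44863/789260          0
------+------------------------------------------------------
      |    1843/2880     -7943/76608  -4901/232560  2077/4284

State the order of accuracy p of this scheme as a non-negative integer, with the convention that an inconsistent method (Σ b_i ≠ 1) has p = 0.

b = (1843/2880, -7943/76608, -4901/232560, 2077/4284)
c = (0, -8/13, 30/13, 1)
Ac = (0, 0, 570/377, 1701/4154)
Σ b_i: 1843/2880·1 + (-7943/76608)·1 + (-4901/232560)·1 + 2077/4284·1 = 1 ✓
b·c: (-7943/76608)·(-8/13) + (-4901/232560)·30/13 + 2077/4284·1 = 1/2 ✓
b·c²: (-7943/76608)·64/169 + (-4901/232560)·900/169 + 2077/4284·1 = 1/3 ✓
b·Ac: (-4901/232560)·570/377 + 2077/4284·1701/4154 = 1/6 ✓
b·c³: (-7943/76608)·(-512/2197) + (-4901/232560)·27000/2197 + 2077/4284·1 = 1/4 ✓
b·(c∘Ac): (-4901/232560)·17100/4901 + 2077/4284·1701/4154 = 1/8 ✓
b·Ac²: (-4901/232560)·(-4560/4901) + 2077/4284·273/2077 = 1/12 ✓
b·A²c: 2077/4284·357/4154 = 1/24 ✓; 4 stages ⇒ order 4.

4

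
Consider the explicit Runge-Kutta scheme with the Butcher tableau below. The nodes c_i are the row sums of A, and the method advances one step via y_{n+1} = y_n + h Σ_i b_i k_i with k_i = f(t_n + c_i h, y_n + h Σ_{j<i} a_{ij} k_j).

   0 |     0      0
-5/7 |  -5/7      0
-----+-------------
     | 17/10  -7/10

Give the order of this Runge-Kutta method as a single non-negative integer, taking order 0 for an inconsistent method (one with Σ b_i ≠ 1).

2

b = (17/10, -7/10)
c = (0, -5/7)
Σ b_i: 17/10·1 + (-7/10)·1 = 1 ✓
b·c: (-7/10)·(-5/7) = 1/2 ✓; 2 stages ⇒ order 2.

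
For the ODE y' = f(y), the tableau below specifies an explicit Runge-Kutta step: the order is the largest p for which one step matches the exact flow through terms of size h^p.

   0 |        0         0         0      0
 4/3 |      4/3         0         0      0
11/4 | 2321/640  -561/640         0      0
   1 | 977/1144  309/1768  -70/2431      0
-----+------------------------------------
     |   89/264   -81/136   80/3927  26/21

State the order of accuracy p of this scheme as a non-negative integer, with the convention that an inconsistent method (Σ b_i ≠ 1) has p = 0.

4

b = (89/264, -81/136, 80/3927, 26/21)
c = (0, 4/3, 11/4, 1)
Ac = (0, 0, -187/160, 2/13)
Σ b_i: 89/264·1 + (-81/136)·1 + 80/3927·1 + 26/21·1 = 1 ✓
b·c: (-81/136)·4/3 + 80/3927·11/4 + 26/21·1 = 1/2 ✓
b·c²: (-81/136)·16/9 + 80/3927·121/16 + 26/21·1 = 1/3 ✓
b·Ac: 80/3927·(-187/160) + 26/21·2/13 = 1/6 ✓
b·c³: (-81/136)·64/27 + 80/3927·1331/64 + 26/21·1 = 1/4 ✓
b·(c∘Ac): 80/3927·(-2057/640) + 26/21·2/13 = 1/8 ✓
b·Ac²: 80/3927·(-187/120) + 26/21·29/312 = 1/12 ✓
b·A²c: 26/21·7/208 = 1/24 ✓; 4 stages ⇒ order 4.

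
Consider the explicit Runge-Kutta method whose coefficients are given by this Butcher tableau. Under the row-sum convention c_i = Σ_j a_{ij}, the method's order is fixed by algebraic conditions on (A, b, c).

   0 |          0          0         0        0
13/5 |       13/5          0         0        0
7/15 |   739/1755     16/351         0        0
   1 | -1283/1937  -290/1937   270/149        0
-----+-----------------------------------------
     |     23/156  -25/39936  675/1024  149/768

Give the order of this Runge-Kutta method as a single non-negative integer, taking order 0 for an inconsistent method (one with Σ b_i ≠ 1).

4

b = (23/156, -25/39936, 675/1024, 149/768)
c = (0, 13/5, 7/15, 1)
Ac = (0, 0, 16/135, 68/149)
Σ b_i: 23/156·1 + (-25/39936)·1 + 675/1024·1 + 149/768·1 = 1 ✓
b·c: (-25/39936)·13/5 + 675/1024·7/15 + 149/768·1 = 1/2 ✓
b·c²: (-25/39936)·169/25 + 675/1024·49/225 + 149/768·1 = 1/3 ✓
b·Ac: 675/1024·16/135 + 149/768·68/149 = 1/6 ✓
b·c³: (-25/39936)·2197/125 + 675/1024·343/3375 + 149/768·1 = 1/4 ✓
b·(c∘Ac): 675/1024·112/2025 + 149/768·68/149 = 1/8 ✓
b·Ac²: 675/1024·208/675 + 149/768·(-92/149) = 1/12 ✓
b·A²c: 149/768·32/149 = 1/24 ✓; 4 stages ⇒ order 4.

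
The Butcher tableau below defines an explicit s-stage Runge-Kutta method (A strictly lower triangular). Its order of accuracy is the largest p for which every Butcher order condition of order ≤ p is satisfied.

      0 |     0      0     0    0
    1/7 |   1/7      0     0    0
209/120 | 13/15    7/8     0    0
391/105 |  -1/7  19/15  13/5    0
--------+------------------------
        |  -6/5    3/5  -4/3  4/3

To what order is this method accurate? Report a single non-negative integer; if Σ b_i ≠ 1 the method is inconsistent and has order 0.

0

b = (-6/5, 3/5, -4/3, 4/3)
c = (0, 1/7, 209/120, 391/105)
Ac = (0, 0, 1/8, 6593/1400)
Σ b_i: (-6/5)·1 + 3/5·1 + (-4/3)·1 + 4/3·1 = -3/5 ≠ 1 ⇒ order 0.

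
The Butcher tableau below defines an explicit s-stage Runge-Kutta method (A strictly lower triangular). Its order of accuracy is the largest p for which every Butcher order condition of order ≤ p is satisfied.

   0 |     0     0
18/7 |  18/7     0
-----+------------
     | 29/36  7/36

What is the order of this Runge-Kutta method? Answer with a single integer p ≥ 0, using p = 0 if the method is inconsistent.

b = (29/36, 7/36)
c = (0, 18/7)
Σ b_i: 29/36·1 + 7/36·1 = 1 ✓
b·c: 7/36·18/7 = 1/2 ✓; 2 stages ⇒ order 2.

2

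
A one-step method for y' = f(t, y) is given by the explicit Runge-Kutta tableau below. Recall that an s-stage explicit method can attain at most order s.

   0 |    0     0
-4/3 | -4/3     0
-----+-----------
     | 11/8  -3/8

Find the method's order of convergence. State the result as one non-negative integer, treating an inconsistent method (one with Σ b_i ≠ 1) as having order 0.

b = (11/8, -3/8)
c = (0, -4/3)
Σ b_i: 11/8·1 + (-3/8)·1 = 1 ✓
b·c: (-3/8)·(-4/3) = 1/2 ✓; 2 stages ⇒ order 2.

2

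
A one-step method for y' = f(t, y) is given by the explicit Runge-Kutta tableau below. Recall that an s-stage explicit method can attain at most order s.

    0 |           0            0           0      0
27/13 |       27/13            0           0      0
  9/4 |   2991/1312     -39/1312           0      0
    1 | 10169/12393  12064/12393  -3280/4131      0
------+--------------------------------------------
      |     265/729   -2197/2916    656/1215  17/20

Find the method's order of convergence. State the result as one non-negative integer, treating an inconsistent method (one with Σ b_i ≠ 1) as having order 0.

4

b = (265/729, -2197/2916, 656/1215, 17/20)
c = (0, 27/13, 9/4, 1)
Ac = (0, 0, -81/1312, 4/17)
Σ b_i: 265/729·1 + (-2197/2916)·1 + 656/1215·1 + 17/20·1 = 1 ✓
b·c: (-2197/2916)·27/13 + 656/1215·9/4 + 17/20·1 = 1/2 ✓
b·c²: (-2197/2916)·729/169 + 656/1215·81/16 + 17/20·1 = 1/3 ✓
b·Ac: 656/1215·(-81/1312) + 17/20·4/17 = 1/6 ✓
b·c³: (-2197/2916)·19683/2197 + 656/1215·729/64 + 17/20·1 = 1/4 ✓
b·(c∘Ac): 656/1215·(-729/5248) + 17/20·4/17 = 1/8 ✓
b·Ac²: 656/1215·(-2187/17056) + 17/20·7/39 = 1/12 ✓
b·A²c: 17/20·5/102 = 1/24 ✓; 4 stages ⇒ order 4.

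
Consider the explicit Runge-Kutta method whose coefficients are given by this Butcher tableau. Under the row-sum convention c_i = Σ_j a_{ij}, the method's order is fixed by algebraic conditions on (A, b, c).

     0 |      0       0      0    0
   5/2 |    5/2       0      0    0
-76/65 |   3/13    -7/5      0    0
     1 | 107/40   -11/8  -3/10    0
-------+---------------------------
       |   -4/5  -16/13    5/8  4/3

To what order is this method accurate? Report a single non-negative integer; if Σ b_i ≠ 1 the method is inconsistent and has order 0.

0

b = (-4/5, -16/13, 5/8, 4/3)
c = (0, 5/2, -76/65, 1)
Ac = (0, 0, -7/2, -16051/5200)
Σ b_i: (-4/5)·1 + (-16/13)·1 + 5/8·1 + 4/3·1 = -113/1560 ≠ 1 ⇒ order 0.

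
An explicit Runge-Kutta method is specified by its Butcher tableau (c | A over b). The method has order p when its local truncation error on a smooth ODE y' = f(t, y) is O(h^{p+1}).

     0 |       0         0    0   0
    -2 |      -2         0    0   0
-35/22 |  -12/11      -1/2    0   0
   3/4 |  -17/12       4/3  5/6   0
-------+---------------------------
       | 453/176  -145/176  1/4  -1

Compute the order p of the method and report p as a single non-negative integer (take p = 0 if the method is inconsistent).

b = (453/176, -145/176, 1/4, -1)
c = (0, -2, -35/22, 3/4)
Ac = (0, 0, 1, -527/132)
Σ b_i: 453/176·1 + (-145/176)·1 + 1/4·1 + (-1)·1 = 1 ✓
b·c: (-145/176)·(-2) + 1/4·(-35/22) + (-1)·3/4 = 1/2 ✓
b·c²: (-145/176)·4 + 1/4·1225/484 + (-1)·9/16 = -1561/484 ≠ 1/3 ⇒ order 2.
b·Ac: 1/4·1 + (-1)·(-527/132) = 140/33 ≠ 1/6

2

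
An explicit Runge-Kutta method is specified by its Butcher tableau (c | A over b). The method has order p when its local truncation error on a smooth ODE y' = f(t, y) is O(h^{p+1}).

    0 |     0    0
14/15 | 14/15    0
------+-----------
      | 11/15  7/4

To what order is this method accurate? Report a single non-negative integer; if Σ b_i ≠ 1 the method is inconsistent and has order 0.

b = (11/15, 7/4)
c = (0, 14/15)
Σ b_i: 11/15·1 + 7/4·1 = 149/60 ≠ 1 ⇒ order 0.

0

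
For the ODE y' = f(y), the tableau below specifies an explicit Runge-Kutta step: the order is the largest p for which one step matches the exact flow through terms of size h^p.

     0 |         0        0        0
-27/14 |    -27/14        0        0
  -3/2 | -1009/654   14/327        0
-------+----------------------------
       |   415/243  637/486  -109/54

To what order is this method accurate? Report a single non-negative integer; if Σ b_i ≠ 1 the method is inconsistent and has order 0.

b = (415/243, 637/486, -109/54)
c = (0, -27/14, -3/2)
Ac = (0, 0, -9/109)
Σ b_i: 415/243·1 + 637/486·1 + (-109/54)·1 = 1 ✓
b·c: 637/486·(-27/14) + (-109/54)·(-3/2) = 1/2 ✓
b·c²: 637/486·729/196 + (-109/54)·9/4 = 1/3 ✓
b·Ac: (-109/54)·(-9/109) = 1/6 ✓; 3 stages ⇒ order 3.

3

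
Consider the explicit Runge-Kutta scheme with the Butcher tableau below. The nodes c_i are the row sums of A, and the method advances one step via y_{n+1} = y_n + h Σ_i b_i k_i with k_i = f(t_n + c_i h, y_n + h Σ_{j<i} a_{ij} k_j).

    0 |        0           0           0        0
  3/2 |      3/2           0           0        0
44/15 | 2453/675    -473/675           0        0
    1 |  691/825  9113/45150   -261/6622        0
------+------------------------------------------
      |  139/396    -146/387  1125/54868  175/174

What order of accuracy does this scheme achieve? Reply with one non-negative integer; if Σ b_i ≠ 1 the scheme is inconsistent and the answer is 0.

4

b = (139/396, -146/387, 1125/54868, 175/174)
c = (0, 3/2, 44/15, 1)
Ac = (0, 0, -473/450, 131/700)
Σ b_i: 139/396·1 + (-146/387)·1 + 1125/54868·1 + 175/174·1 = 1 ✓
b·c: (-146/387)·3/2 + 1125/54868·44/15 + 175/174·1 = 1/2 ✓
b·c²: (-146/387)·9/4 + 1125/54868·1936/225 + 175/174·1 = 1/3 ✓
b·Ac: 1125/54868·(-473/450) + 175/174·131/700 = 1/6 ✓
b·c³: (-146/387)·27/8 + 1125/54868·85184/3375 + 175/174·1 = 1/4 ✓
b·(c∘Ac): 1125/54868·(-10406/3375) + 175/174·131/700 = 1/8 ✓
b·Ac²: 1125/54868·(-473/300) + 175/174·23/200 = 1/12 ✓
b·A²c: 175/174·29/700 = 1/24 ✓; 4 stages ⇒ order 4.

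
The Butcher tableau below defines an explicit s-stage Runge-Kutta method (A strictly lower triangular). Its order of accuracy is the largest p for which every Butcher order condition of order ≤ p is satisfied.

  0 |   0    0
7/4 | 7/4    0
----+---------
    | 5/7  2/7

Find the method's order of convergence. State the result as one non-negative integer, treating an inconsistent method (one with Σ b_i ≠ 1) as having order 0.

b = (5/7, 2/7)
c = (0, 7/4)
Σ b_i: 5/7·1 + 2/7·1 = 1 ✓
b·c: 2/7·7/4 = 1/2 ✓; 2 stages ⇒ order 2.

2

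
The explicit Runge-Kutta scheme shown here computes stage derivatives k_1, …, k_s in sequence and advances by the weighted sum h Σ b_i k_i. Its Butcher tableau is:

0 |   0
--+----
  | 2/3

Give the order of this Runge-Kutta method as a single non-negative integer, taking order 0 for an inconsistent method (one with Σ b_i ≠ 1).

b = (2/3)
c = (0)
Σ b_i: 2/3·1 = 2/3 ≠ 1 ⇒ order 0.

0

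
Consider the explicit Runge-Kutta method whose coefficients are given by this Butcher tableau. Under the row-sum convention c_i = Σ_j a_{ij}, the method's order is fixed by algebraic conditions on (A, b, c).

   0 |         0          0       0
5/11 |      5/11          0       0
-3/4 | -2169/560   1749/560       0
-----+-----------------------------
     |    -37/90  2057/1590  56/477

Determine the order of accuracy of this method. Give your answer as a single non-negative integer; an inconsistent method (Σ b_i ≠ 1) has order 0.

3

b = (-37/90, 2057/1590, 56/477)
c = (0, 5/11, -3/4)
Ac = (0, 0, 159/112)
Σ b_i: (-37/90)·1 + 2057/1590·1 + 56/477·1 = 1 ✓
b·c: 2057/1590·5/11 + 56/477·(-3/4) = 1/2 ✓
b·c²: 2057/1590·25/121 + 56/477·9/16 = 1/3 ✓
b·Ac: 56/477·159/112 = 1/6 ✓; 3 stages ⇒ order 3.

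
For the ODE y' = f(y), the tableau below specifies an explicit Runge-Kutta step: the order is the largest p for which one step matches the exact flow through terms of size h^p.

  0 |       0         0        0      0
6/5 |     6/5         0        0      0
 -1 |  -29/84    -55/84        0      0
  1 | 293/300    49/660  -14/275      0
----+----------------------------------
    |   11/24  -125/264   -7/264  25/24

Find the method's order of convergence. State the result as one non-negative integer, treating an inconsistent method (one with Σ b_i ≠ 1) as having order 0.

b = (11/24, -125/264, -7/264, 25/24)
c = (0, 6/5, -1, 1)
Ac = (0, 0, -11/14, 7/50)
Σ b_i: 11/24·1 + (-125/264)·1 + (-7/264)·1 + 25/24·1 = 1 ✓
b·c: (-125/264)·6/5 + (-7/264)·(-1) + 25/24·1 = 1/2 ✓
b·c²: (-125/264)·36/25 + (-7/264)·1 + 25/24·1 = 1/3 ✓
b·Ac: (-7/264)·(-11/14) + 25/24·7/50 = 1/6 ✓
b·c³: (-125/264)·216/125 + (-7/264)·(-1) + 25/24·1 = 1/4 ✓
b·(c∘Ac): (-7/264)·11/14 + 25/24·7/50 = 1/8 ✓
b·Ac²: (-7/264)·(-33/35) + 25/24·7/125 = 1/12 ✓
b·A²c: 25/24·1/25 = 1/24 ✓; 4 stages ⇒ order 4.

4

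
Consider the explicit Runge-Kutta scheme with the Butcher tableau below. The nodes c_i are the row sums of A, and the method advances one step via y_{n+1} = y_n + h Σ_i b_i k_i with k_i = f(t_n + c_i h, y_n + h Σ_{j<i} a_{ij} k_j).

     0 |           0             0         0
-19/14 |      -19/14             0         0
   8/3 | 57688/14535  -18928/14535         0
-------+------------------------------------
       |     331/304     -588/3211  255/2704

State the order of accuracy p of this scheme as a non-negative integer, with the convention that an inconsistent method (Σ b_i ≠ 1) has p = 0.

b = (331/304, -588/3211, 255/2704)
c = (0, -19/14, 8/3)
Ac = (0, 0, 1352/765)
Σ b_i: 331/304·1 + (-588/3211)·1 + 255/2704·1 = 1 ✓
b·c: (-588/3211)·(-19/14) + 255/2704·8/3 = 1/2 ✓
b·c²: (-588/3211)·361/196 + 255/2704·64/9 = 1/3 ✓
b·Ac: 255/2704·1352/765 = 1/6 ✓; 3 stages ⇒ order 3.

3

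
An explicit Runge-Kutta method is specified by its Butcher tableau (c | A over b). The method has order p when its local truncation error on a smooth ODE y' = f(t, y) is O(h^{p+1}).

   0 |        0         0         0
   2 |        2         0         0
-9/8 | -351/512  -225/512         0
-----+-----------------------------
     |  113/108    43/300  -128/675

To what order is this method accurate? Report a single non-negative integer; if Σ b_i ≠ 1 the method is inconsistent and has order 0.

3

b = (113/108, 43/300, -128/675)
c = (0, 2, -9/8)
Ac = (0, 0, -225/256)
Σ b_i: 113/108·1 + 43/300·1 + (-128/675)·1 = 1 ✓
b·c: 43/300·2 + (-128/675)·(-9/8) = 1/2 ✓
b·c²: 43/300·4 + (-128/675)·81/64 = 1/3 ✓
b·Ac: (-128/675)·(-225/256) = 1/6 ✓; 3 stages ⇒ order 3.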